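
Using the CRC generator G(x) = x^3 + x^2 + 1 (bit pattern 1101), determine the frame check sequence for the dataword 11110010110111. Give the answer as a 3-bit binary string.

Append 3 zeros: 11110010110111000. Divide by 1101 (XOR where the leading bit is 1):
  pos 0: 1111 XOR 1101 = 0010
  pos 2: 1000 XOR 1101 = 0101
  pos 3: 1011 XOR 1101 = 0110
  pos 4: 1100 XOR 1101 = 0001
  pos 7: 1110 XOR 1101 = 0011
  pos 9: 1111 XOR 1101 = 0010
  pos 11: 1010 XOR 1101 = 0111
  pos 12: 1110 XOR 1101 = 0011
Remainder (last 3 bits) = 110. This is the CRC / FCS.

110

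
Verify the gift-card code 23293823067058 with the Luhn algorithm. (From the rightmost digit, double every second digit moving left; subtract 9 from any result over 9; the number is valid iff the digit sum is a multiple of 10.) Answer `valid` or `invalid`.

From the right, keep odd positions and double even positions (subtract 9 from any doubled value over 9):
  doubled (positions 2,4,...): 1 5 0 4 6 4 4 → sum 24
  kept (positions 1,3,...): 8 0 6 3 8 9 3 → sum 37
Total = 61.
61 mod 10 = 1, so the number is invalid.

invalid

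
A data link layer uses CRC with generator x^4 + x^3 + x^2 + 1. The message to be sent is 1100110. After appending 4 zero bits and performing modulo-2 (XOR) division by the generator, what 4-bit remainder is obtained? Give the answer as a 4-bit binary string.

0101

Append 4 zeros: 11001100000. Divide by 11101 (XOR where the leading bit is 1):
  pos 0: 11001 XOR 11101 = 00100
  pos 2: 10010 XOR 11101 = 01111
  pos 3: 11110 XOR 11101 = 00011
  pos 6: 11000 XOR 11101 = 00101
Remainder (last 4 bits) = 0101. This is the CRC / FCS.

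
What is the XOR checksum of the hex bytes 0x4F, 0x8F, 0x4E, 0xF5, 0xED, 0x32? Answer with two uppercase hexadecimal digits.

XOR the bytes together:
  start with 0x4F
  0x4F ⊕ 0x8F = 0xC0
  0xC0 ⊕ 0x4E = 0x8E
  0x8E ⊕ 0xF5 = 0x7B
  0x7B ⊕ 0xED = 0x96
  0x96 ⊕ 0x32 = 0xA4

A4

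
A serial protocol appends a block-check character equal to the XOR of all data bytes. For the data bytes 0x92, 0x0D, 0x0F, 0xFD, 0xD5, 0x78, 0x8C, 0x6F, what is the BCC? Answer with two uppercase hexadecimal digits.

23

XOR the bytes together:
  start with 0x92
  0x92 ⊕ 0x0D = 0x9F
  0x9F ⊕ 0x0F = 0x90
  0x90 ⊕ 0xFD = 0x6D
  0x6D ⊕ 0xD5 = 0xB8
  0xB8 ⊕ 0x78 = 0xC0
  0xC0 ⊕ 0x8C = 0x4C
  0x4C ⊕ 0x6F = 0x23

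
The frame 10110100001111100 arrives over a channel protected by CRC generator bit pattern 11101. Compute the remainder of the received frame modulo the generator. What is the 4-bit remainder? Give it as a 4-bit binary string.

Modulo-2 division of 10110100001111100 by 11101:
  pos 0: 10110 XOR 11101 = 01011
  pos 1: 10111 XOR 11101 = 01010
  pos 2: 10100 XOR 11101 = 01001
  pos 3: 10010 XOR 11101 = 01111
  pos 4: 11110 XOR 11101 = 00011
  pos 7: 11011 XOR 11101 = 00110
  pos 9: 11011 XOR 11101 = 00110
  pos 11: 11010 XOR 11101 = 00111
Remainder = 1110 (nonzero — an error is detected).

1110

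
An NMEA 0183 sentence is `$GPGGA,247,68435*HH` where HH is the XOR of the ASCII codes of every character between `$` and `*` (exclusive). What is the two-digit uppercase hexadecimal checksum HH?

5B

XOR the ASCII codes of the payload characters:
  'G' = 0x47 → acc = 0x47
  'P' = 0x50 → acc = 0x17
  'G' = 0x47 → acc = 0x50
  'G' = 0x47 → acc = 0x17
  'A' = 0x41 → acc = 0x56
  ',' = 0x2C → acc = 0x7A
  '2' = 0x32 → acc = 0x48
  '4' = 0x34 → acc = 0x7C
  '7' = 0x37 → acc = 0x4B
  ',' = 0x2C → acc = 0x67
  '6' = 0x36 → acc = 0x51
  '8' = 0x38 → acc = 0x69
  '4' = 0x34 → acc = 0x5D
  '3' = 0x33 → acc = 0x6E
  '5' = 0x35 → acc = 0x5B
Checksum = 0x5B.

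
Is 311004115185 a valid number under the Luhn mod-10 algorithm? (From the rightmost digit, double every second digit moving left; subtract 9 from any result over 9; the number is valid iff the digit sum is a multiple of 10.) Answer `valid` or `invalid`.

From the right, keep odd positions and double even positions (subtract 9 from any doubled value over 9):
  doubled (positions 2,4,...): 7 1 2 0 2 6 → sum 18
  kept (positions 1,3,...): 5 1 1 4 0 1 → sum 12
Total = 30.
30 mod 10 = 0, so the number is valid.

valid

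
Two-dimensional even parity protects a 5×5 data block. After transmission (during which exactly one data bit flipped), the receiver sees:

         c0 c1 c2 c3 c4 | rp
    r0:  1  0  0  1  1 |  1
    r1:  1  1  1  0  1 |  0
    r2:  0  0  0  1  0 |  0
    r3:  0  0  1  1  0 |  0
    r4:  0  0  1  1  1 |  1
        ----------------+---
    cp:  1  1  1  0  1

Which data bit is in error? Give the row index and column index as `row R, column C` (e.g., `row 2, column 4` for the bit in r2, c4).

row 2, column 0

Recompute each row's even parity and compare to rp:
  r0: data parity 1, sent rp 1 → ok
  r1: data parity 0, sent rp 0 → ok
  r2: data parity 1, sent rp 0 → mismatch
  r3: data parity 0, sent rp 0 → ok
  r4: data parity 1, sent rp 1 → ok
Recompute each column's even parity and compare to cp:
  c0: data parity 0, sent cp 1 → mismatch
  c1: data parity 1, sent cp 1 → ok
  c2: data parity 1, sent cp 1 → ok
  c3: data parity 0, sent cp 0 → ok
  c4: data parity 1, sent cp 1 → ok
Exactly one row (r2) and one column (c0) fail → the flipped bit is at their intersection.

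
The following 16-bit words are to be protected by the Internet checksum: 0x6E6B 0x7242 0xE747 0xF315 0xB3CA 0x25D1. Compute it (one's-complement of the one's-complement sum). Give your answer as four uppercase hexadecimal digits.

One's-complement addition (fold any carry out of bit 15 back into bit 0):
  0x6E6B + 0x7242 = 0x0E0AD
  0xE0AD + 0xE747 = 0x1C7F4 → wrap carry → 0xC7F5
  0xC7F5 + 0xF315 = 0x1BB0A → wrap carry → 0xBB0B
  0xBB0B + 0xB3CA = 0x16ED5 → wrap carry → 0x6ED6
  0x6ED6 + 0x25D1 = 0x094A7
One's-complement sum = 0x94A7.
Checksum = ~0x94A7 & 0xFFFF = 0x6B58.

6B58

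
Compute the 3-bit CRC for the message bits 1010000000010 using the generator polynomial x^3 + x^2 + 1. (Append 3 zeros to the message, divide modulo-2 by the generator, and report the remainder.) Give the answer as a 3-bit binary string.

011

Append 3 zeros: 1010000000010000. Divide by 1101 (XOR where the leading bit is 1):
  pos 0: 1010 XOR 1101 = 0111
  pos 1: 1110 XOR 1101 = 0011
  pos 3: 1100 XOR 1101 = 0001
  pos 6: 1000 XOR 1101 = 0101
  pos 7: 1010 XOR 1101 = 0111
  pos 8: 1111 XOR 1101 = 0010
  pos 10: 1000 XOR 1101 = 0101
  pos 11: 1010 XOR 1101 = 0111
  pos 12: 1110 XOR 1101 = 0011
Remainder (last 3 bits) = 011. This is the CRC / FCS.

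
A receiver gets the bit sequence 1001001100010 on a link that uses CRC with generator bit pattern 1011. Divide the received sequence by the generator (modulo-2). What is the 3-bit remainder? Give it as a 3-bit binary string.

Modulo-2 division of 1001001100010 by 1011:
  pos 0: 1001 XOR 1011 = 0010
  pos 2: 1000 XOR 1011 = 0011
  pos 4: 1111 XOR 1011 = 0100
  pos 5: 1000 XOR 1011 = 0011
  pos 7: 1100 XOR 1011 = 0111
  pos 8: 1111 XOR 1011 = 0100
  pos 9: 1000 XOR 1011 = 0011
Remainder = 011 (nonzero — an error is detected).

011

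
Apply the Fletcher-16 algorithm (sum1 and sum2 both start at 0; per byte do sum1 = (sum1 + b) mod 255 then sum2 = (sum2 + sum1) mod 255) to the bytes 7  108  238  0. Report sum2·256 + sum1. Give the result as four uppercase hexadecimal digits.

3F62

Running sums (mod 255):
  after byte 0 (7): sum1=7, sum2=7
  after byte 1 (108): sum1=115, sum2=122
  after byte 2 (238): sum1=98, sum2=220
  after byte 3 (0): sum1=98, sum2=63
Checksum = sum2·256 + sum1 = 63·256 + 98 = 16226 = 0x3F62.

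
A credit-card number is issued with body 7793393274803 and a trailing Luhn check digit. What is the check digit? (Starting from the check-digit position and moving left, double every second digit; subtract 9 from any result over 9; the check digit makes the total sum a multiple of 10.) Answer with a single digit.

Partial digits right→left: 3 0 8 4 7 2 3 9 3 3 9 7 7
Double every second digit counting from the check-digit position (so the 1st, 3rd, 5th, ... of the partial from the right).
  doubled (with −9 where >9): 6 7 5 6 6 9 5 → sum 44
  kept as-is: 0 4 2 9 3 7 → sum 25
Total = 44 + 25 = 69.
Check digit = (10 − (69 mod 10)) mod 10 = 1.

1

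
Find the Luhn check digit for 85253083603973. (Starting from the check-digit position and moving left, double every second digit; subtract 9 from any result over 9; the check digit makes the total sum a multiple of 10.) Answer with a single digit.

0

Partial digits right→left: 3 7 9 3 0 6 3 8 0 3 5 2 5 8
Double every second digit counting from the check-digit position (so the 1st, 3rd, 5th, ... of the partial from the right).
  doubled (with −9 where >9): 6 9 0 6 0 1 1 → sum 23
  kept as-is: 7 3 6 8 3 2 8 → sum 37
Total = 23 + 37 = 60.
Check digit = (10 − (60 mod 10)) mod 10 = 0.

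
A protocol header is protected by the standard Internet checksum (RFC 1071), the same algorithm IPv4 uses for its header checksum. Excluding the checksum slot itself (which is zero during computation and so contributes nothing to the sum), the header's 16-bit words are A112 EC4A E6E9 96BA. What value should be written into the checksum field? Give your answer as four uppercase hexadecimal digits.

One's-complement addition (fold any carry out of bit 15 back into bit 0):
  0xA112 + 0xEC4A = 0x18D5C → wrap carry → 0x8D5D
  0x8D5D + 0xE6E9 = 0x17446 → wrap carry → 0x7447
  0x7447 + 0x96BA = 0x10B01 → wrap carry → 0x0B02
One's-complement sum = 0x0B02.
Checksum = ~0x0B02 & 0xFFFF = 0xF4FD.

F4FD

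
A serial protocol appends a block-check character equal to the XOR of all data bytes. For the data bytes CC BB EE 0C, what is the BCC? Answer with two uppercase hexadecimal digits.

95

XOR the bytes together:
  start with 0xCC
  0xCC ⊕ 0xBB = 0x77
  0x77 ⊕ 0xEE = 0x99
  0x99 ⊕ 0x0C = 0x95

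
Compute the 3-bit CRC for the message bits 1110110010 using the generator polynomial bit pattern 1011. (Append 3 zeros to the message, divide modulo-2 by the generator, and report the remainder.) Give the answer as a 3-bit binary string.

Append 3 zeros: 1110110010000. Divide by 1011 (XOR where the leading bit is 1):
  pos 0: 1110 XOR 1011 = 0101
  pos 1: 1011 XOR 1011 = 0000
  pos 5: 1001 XOR 1011 = 0010
  pos 7: 1000 XOR 1011 = 0011
  pos 9: 1100 XOR 1011 = 0111
Remainder (last 3 bits) = 111. This is the CRC / FCS.

111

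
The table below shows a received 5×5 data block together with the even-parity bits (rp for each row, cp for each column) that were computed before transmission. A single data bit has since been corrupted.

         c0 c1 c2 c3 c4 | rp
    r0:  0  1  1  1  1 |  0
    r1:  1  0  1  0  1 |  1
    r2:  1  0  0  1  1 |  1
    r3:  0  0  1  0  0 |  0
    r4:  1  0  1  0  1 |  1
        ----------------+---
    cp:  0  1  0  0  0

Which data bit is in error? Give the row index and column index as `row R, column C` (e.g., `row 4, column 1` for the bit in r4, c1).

Recompute each row's even parity and compare to rp:
  r0: data parity 0, sent rp 0 → ok
  r1: data parity 1, sent rp 1 → ok
  r2: data parity 1, sent rp 1 → ok
  r3: data parity 1, sent rp 0 → mismatch
  r4: data parity 1, sent rp 1 → ok
Recompute each column's even parity and compare to cp:
  c0: data parity 1, sent cp 0 → mismatch
  c1: data parity 1, sent cp 1 → ok
  c2: data parity 0, sent cp 0 → ok
  c3: data parity 0, sent cp 0 → ok
  c4: data parity 0, sent cp 0 → ok
Exactly one row (r3) and one column (c0) fail → the flipped bit is at their intersection.

row 3, column 0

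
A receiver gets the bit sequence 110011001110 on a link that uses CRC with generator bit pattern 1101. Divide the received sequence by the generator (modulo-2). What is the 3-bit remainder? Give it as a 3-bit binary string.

Modulo-2 division of 110011001110 by 1101:
  pos 0: 1100 XOR 1101 = 0001
  pos 3: 1110 XOR 1101 = 0011
  pos 5: 1101 XOR 1101 = 0000
Remainder = 110 (nonzero — an error is detected).

110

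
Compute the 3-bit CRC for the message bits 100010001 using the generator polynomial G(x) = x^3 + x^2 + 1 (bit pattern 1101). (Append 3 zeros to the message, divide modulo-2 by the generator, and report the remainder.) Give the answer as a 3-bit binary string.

011

Append 3 zeros: 100010001000. Divide by 1101 (XOR where the leading bit is 1):
  pos 0: 1000 XOR 1101 = 0101
  pos 1: 1011 XOR 1101 = 0110
  pos 2: 1100 XOR 1101 = 0001
  pos 5: 1001 XOR 1101 = 0100
  pos 6: 1000 XOR 1101 = 0101
  pos 7: 1010 XOR 1101 = 0111
  pos 8: 1110 XOR 1101 = 0011
Remainder (last 3 bits) = 011. This is the CRC / FCS.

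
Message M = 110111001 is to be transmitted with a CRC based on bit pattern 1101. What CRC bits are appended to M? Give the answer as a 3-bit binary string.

Append 3 zeros: 110111001000. Divide by 1101 (XOR where the leading bit is 1):
  pos 0: 1101 XOR 1101 = 0000
  pos 4: 1100 XOR 1101 = 0001
  pos 7: 1100 XOR 1101 = 0001
Remainder (last 3 bits) = 010. This is the CRC / FCS.

010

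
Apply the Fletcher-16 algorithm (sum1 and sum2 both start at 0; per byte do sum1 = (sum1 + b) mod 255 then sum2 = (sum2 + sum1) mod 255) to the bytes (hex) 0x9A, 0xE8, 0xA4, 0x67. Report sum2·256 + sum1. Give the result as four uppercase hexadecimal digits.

Running sums (mod 255):
  after byte 0 (0x9A): sum1=154, sum2=154
  after byte 1 (0xE8): sum1=131, sum2=30
  after byte 2 (0xA4): sum1=40, sum2=70
  after byte 3 (0x67): sum1=143, sum2=213
Checksum = sum2·256 + sum1 = 213·256 + 143 = 54671 = 0xD58F.

D58F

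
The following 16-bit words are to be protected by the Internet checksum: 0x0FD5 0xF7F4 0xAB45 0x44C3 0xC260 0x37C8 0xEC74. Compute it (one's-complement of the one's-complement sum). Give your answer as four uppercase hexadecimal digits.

218F

One's-complement addition (fold any carry out of bit 15 back into bit 0):
  0x0FD5 + 0xF7F4 = 0x107C9 → wrap carry → 0x07CA
  0x07CA + 0xAB45 = 0x0B30F
  0xB30F + 0x44C3 = 0x0F7D2
  0xF7D2 + 0xC260 = 0x1BA32 → wrap carry → 0xBA33
  0xBA33 + 0x37C8 = 0x0F1FB
  0xF1FB + 0xEC74 = 0x1DE6F → wrap carry → 0xDE70
One's-complement sum = 0xDE70.
Checksum = ~0xDE70 & 0xFFFF = 0x218F.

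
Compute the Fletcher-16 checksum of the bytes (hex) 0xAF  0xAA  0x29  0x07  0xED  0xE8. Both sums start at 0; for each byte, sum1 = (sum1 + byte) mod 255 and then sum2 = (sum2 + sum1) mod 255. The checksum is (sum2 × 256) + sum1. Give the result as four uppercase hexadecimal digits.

Running sums (mod 255):
  after byte 0 (0xAF): sum1=175, sum2=175
  after byte 1 (0xAA): sum1=90, sum2=10
  after byte 2 (0x29): sum1=131, sum2=141
  after byte 3 (0x07): sum1=138, sum2=24
  after byte 4 (0xED): sum1=120, sum2=144
  after byte 5 (0xE8): sum1=97, sum2=241
Checksum = sum2·256 + sum1 = 241·256 + 97 = 61793 = 0xF161.

F161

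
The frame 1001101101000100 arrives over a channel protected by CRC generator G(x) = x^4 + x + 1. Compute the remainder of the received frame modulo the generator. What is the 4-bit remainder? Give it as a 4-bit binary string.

0111

Modulo-2 division of 1001101101000100 by 10011:
  pos 0: 10011 XOR 10011 = 00000
  pos 6: 11010 XOR 10011 = 01001
  pos 7: 10010 XOR 10011 = 00001
  pos 11: 10100 XOR 10011 = 00111
Remainder = 0111 (nonzero — an error is detected).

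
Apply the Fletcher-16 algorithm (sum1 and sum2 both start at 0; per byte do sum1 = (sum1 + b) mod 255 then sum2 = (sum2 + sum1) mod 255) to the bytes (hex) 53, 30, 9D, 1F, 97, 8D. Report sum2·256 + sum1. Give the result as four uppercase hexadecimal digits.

7565

Running sums (mod 255):
  after byte 0 (53): sum1=83, sum2=83
  after byte 1 (30): sum1=131, sum2=214
  after byte 2 (9D): sum1=33, sum2=247
  after byte 3 (1F): sum1=64, sum2=56
  after byte 4 (97): sum1=215, sum2=16
  after byte 5 (8D): sum1=101, sum2=117
Checksum = sum2·256 + sum1 = 117·256 + 101 = 30053 = 0x7565.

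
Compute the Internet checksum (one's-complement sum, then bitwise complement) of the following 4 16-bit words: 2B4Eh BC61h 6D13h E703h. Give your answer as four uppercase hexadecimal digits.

C438

One's-complement addition (fold any carry out of bit 15 back into bit 0):
  0x2B4E + 0xBC61 = 0x0E7AF
  0xE7AF + 0x6D13 = 0x154C2 → wrap carry → 0x54C3
  0x54C3 + 0xE703 = 0x13BC6 → wrap carry → 0x3BC7
One's-complement sum = 0x3BC7.
Checksum = ~0x3BC7 & 0xFFFF = 0xC438.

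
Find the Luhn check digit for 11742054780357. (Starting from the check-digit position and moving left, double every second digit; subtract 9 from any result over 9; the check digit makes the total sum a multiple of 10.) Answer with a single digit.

Partial digits right→left: 7 5 3 0 8 7 4 5 0 2 4 7 1 1
Double every second digit counting from the check-digit position (so the 1st, 3rd, 5th, ... of the partial from the right).
  doubled (with −9 where >9): 5 6 7 8 0 8 2 → sum 36
  kept as-is: 5 0 7 5 2 7 1 → sum 27
Total = 36 + 27 = 63.
Check digit = (10 − (63 mod 10)) mod 10 = 7.

7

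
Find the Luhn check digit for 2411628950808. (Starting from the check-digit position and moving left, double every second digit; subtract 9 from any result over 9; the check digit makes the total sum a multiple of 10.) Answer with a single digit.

3

Partial digits right→left: 8 0 8 0 5 9 8 2 6 1 1 4 2
Double every second digit counting from the check-digit position (so the 1st, 3rd, 5th, ... of the partial from the right).
  doubled (with −9 where >9): 7 7 1 7 3 2 4 → sum 31
  kept as-is: 0 0 9 2 1 4 → sum 16
Total = 31 + 16 = 47.
Check digit = (10 − (47 mod 10)) mod 10 = 3.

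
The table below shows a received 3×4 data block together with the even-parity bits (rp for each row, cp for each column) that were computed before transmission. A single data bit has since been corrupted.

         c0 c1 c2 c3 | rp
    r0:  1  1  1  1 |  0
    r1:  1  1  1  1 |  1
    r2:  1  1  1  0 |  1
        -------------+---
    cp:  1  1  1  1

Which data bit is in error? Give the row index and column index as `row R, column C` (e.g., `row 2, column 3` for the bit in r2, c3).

row 1, column 3

Recompute each row's even parity and compare to rp:
  r0: data parity 0, sent rp 0 → ok
  r1: data parity 0, sent rp 1 → mismatch
  r2: data parity 1, sent rp 1 → ok
Recompute each column's even parity and compare to cp:
  c0: data parity 1, sent cp 1 → ok
  c1: data parity 1, sent cp 1 → ok
  c2: data parity 1, sent cp 1 → ok
  c3: data parity 0, sent cp 1 → mismatch
Exactly one row (r1) and one column (c3) fail → the flipped bit is at their intersection.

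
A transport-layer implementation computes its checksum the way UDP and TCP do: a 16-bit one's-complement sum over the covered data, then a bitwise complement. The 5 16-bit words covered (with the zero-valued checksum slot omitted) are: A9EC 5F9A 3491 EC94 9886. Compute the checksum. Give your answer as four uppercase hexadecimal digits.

One's-complement addition (fold any carry out of bit 15 back into bit 0):
  0xA9EC + 0x5F9A = 0x10986 → wrap carry → 0x0987
  0x0987 + 0x3491 = 0x03E18
  0x3E18 + 0xEC94 = 0x12AAC → wrap carry → 0x2AAD
  0x2AAD + 0x9886 = 0x0C333
One's-complement sum = 0xC333.
Checksum = ~0xC333 & 0xFFFF = 0x3CCC.

3CCC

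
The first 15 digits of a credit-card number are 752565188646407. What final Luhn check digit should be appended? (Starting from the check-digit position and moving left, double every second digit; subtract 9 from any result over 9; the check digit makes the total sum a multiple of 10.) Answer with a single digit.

3

Partial digits right→left: 7 0 4 6 4 6 8 8 1 5 6 5 2 5 7
Double every second digit counting from the check-digit position (so the 1st, 3rd, 5th, ... of the partial from the right).
  doubled (with −9 where >9): 5 8 8 7 2 3 4 5 → sum 42
  kept as-is: 0 6 6 8 5 5 5 → sum 35
Total = 42 + 35 = 77.
Check digit = (10 − (77 mod 10)) mod 10 = 3.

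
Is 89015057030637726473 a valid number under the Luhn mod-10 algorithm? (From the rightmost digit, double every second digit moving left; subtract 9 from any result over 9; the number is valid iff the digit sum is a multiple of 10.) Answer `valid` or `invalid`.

valid

From the right, keep odd positions and double even positions (subtract 9 from any doubled value over 9):
  doubled (positions 2,4,...): 5 3 5 6 0 0 1 1 0 7 → sum 28
  kept (positions 1,3,...): 3 4 2 7 6 3 7 0 1 9 → sum 42
Total = 70.
70 mod 10 = 0, so the number is valid.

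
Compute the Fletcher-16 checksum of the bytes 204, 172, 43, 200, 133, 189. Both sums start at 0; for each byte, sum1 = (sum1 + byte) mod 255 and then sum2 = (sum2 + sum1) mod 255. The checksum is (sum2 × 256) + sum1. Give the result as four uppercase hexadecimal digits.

FBB0

Running sums (mod 255):
  after byte 0 (204): sum1=204, sum2=204
  after byte 1 (172): sum1=121, sum2=70
  after byte 2 (43): sum1=164, sum2=234
  after byte 3 (200): sum1=109, sum2=88
  after byte 4 (133): sum1=242, sum2=75
  after byte 5 (189): sum1=176, sum2=251
Checksum = sum2·256 + sum1 = 251·256 + 176 = 64432 = 0xFBB0.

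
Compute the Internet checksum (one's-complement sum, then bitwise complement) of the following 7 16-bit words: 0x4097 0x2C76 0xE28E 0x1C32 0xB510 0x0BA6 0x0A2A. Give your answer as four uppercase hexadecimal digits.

C950

One's-complement addition (fold any carry out of bit 15 back into bit 0):
  0x4097 + 0x2C76 = 0x06D0D
  0x6D0D + 0xE28E = 0x14F9B → wrap carry → 0x4F9C
  0x4F9C + 0x1C32 = 0x06BCE
  0x6BCE + 0xB510 = 0x120DE → wrap carry → 0x20DF
  0x20DF + 0x0BA6 = 0x02C85
  0x2C85 + 0x0A2A = 0x036AF
One's-complement sum = 0x36AF.
Checksum = ~0x36AF & 0xFFFF = 0xC950.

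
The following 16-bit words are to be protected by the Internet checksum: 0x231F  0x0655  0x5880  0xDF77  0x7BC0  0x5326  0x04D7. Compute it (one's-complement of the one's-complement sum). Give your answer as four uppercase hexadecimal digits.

CAD5

One's-complement addition (fold any carry out of bit 15 back into bit 0):
  0x231F + 0x0655 = 0x02974
  0x2974 + 0x5880 = 0x081F4
  0x81F4 + 0xDF77 = 0x1616B → wrap carry → 0x616C
  0x616C + 0x7BC0 = 0x0DD2C
  0xDD2C + 0x5326 = 0x13052 → wrap carry → 0x3053
  0x3053 + 0x04D7 = 0x0352A
One's-complement sum = 0x352A.
Checksum = ~0x352A & 0xFFFF = 0xCAD5.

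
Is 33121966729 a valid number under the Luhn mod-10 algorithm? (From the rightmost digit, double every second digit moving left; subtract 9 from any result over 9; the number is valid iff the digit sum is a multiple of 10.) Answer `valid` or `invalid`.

From the right, keep odd positions and double even positions (subtract 9 from any doubled value over 9):
  doubled (positions 2,4,...): 4 3 9 4 6 → sum 26
  kept (positions 1,3,...): 9 7 6 1 1 3 → sum 27
Total = 53.
53 mod 10 = 3, so the number is invalid.

invalid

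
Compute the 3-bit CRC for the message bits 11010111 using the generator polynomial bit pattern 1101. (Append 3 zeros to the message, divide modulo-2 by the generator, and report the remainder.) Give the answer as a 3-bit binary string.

001

Append 3 zeros: 11010111000. Divide by 1101 (XOR where the leading bit is 1):
  pos 0: 1101 XOR 1101 = 0000
  pos 5: 1110 XOR 1101 = 0011
  pos 7: 1100 XOR 1101 = 0001
Remainder (last 3 bits) = 001. This is the CRC / FCS.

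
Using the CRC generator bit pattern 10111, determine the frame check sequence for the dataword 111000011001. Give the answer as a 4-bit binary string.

1100

Append 4 zeros: 1110000110010000. Divide by 10111 (XOR where the leading bit is 1):
  pos 0: 11100 XOR 10111 = 01011
  pos 1: 10110 XOR 10111 = 00001
  pos 5: 10110 XOR 10111 = 00001
  pos 9: 10100 XOR 10111 = 00011
Remainder (last 4 bits) = 1100. This is the CRC / FCS.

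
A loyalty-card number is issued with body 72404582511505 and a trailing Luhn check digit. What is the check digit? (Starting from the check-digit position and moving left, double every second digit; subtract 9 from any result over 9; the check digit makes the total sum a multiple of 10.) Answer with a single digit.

Partial digits right→left: 5 0 5 1 1 5 2 8 5 4 0 4 2 7
Double every second digit counting from the check-digit position (so the 1st, 3rd, 5th, ... of the partial from the right).
  doubled (with −9 where >9): 1 1 2 4 1 0 4 → sum 13
  kept as-is: 0 1 5 8 4 4 7 → sum 29
Total = 13 + 29 = 42.
Check digit = (10 − (42 mod 10)) mod 10 = 8.

8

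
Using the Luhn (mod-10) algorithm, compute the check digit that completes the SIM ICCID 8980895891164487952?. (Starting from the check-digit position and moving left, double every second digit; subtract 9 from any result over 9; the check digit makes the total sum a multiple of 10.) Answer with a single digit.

0

Partial digits right→left: 2 5 9 7 8 4 4 6 1 1 9 8 5 9 8 0 8 9 8
Double every second digit counting from the check-digit position (so the 1st, 3rd, 5th, ... of the partial from the right).
  doubled (with −9 where >9): 4 9 7 8 2 9 1 7 7 7 → sum 61
  kept as-is: 5 7 4 6 1 8 9 0 9 → sum 49
Total = 61 + 49 = 110.
Check digit = (10 − (110 mod 10)) mod 10 = 0.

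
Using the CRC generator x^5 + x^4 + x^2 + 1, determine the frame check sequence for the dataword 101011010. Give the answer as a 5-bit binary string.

10011

Append 5 zeros: 10101101000000. Divide by 110101 (XOR where the leading bit is 1):
  pos 0: 101011 XOR 110101 = 011110
  pos 1: 111100 XOR 110101 = 001001
  pos 3: 100110 XOR 110101 = 010011
  pos 4: 100110 XOR 110101 = 010011
  pos 5: 100110 XOR 110101 = 010011
  pos 6: 100110 XOR 110101 = 010011
  pos 7: 100110 XOR 110101 = 010011
  pos 8: 100110 XOR 110101 = 010011
Remainder (last 5 bits) = 10011. This is the CRC / FCS.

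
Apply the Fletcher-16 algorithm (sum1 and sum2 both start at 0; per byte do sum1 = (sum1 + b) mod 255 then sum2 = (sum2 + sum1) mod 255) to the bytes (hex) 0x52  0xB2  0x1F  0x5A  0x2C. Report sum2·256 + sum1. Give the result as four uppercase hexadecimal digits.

A4AA

Running sums (mod 255):
  after byte 0 (0x52): sum1=82, sum2=82
  after byte 1 (0xB2): sum1=5, sum2=87
  after byte 2 (0x1F): sum1=36, sum2=123
  after byte 3 (0x5A): sum1=126, sum2=249
  after byte 4 (0x2C): sum1=170, sum2=164
Checksum = sum2·256 + sum1 = 164·256 + 170 = 42154 = 0xA4AA.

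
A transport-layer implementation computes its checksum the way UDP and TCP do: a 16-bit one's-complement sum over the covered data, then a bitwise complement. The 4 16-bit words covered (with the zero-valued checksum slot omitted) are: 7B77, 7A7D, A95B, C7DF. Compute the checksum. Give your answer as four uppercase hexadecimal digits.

One's-complement addition (fold any carry out of bit 15 back into bit 0):
  0x7B77 + 0x7A7D = 0x0F5F4
  0xF5F4 + 0xA95B = 0x19F4F → wrap carry → 0x9F50
  0x9F50 + 0xC7DF = 0x1672F → wrap carry → 0x6730
One's-complement sum = 0x6730.
Checksum = ~0x6730 & 0xFFFF = 0x98CF.

98CF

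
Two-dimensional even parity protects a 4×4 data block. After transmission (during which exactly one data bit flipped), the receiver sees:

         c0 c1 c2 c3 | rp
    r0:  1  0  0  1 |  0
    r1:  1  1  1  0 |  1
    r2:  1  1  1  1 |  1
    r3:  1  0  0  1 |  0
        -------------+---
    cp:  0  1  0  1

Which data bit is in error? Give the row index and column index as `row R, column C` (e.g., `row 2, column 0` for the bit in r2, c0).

Recompute each row's even parity and compare to rp:
  r0: data parity 0, sent rp 0 → ok
  r1: data parity 1, sent rp 1 → ok
  r2: data parity 0, sent rp 1 → mismatch
  r3: data parity 0, sent rp 0 → ok
Recompute each column's even parity and compare to cp:
  c0: data parity 0, sent cp 0 → ok
  c1: data parity 0, sent cp 1 → mismatch
  c2: data parity 0, sent cp 0 → ok
  c3: data parity 1, sent cp 1 → ok
Exactly one row (r2) and one column (c1) fail → the flipped bit is at their intersection.

row 2, column 1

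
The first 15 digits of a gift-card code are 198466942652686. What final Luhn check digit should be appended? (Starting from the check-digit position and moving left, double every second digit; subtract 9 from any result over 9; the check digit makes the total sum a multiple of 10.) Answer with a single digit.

9

Partial digits right→left: 6 8 6 2 5 6 2 4 9 6 6 4 8 9 1
Double every second digit counting from the check-digit position (so the 1st, 3rd, 5th, ... of the partial from the right).
  doubled (with −9 where >9): 3 3 1 4 9 3 7 2 → sum 32
  kept as-is: 8 2 6 4 6 4 9 → sum 39
Total = 32 + 39 = 71.
Check digit = (10 − (71 mod 10)) mod 10 = 9.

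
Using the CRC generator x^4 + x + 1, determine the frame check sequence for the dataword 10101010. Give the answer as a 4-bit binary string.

1001

Append 4 zeros: 101010100000. Divide by 10011 (XOR where the leading bit is 1):
  pos 0: 10101 XOR 10011 = 00110
  pos 2: 11001 XOR 10011 = 01010
  pos 3: 10100 XOR 10011 = 00111
  pos 5: 11100 XOR 10011 = 01111
  pos 6: 11110 XOR 10011 = 01101
  pos 7: 11010 XOR 10011 = 01001
Remainder (last 4 bits) = 1001. This is the CRC / FCS.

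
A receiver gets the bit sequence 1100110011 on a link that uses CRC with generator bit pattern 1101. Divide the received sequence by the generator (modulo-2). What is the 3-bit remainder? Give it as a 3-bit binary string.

Modulo-2 division of 1100110011 by 1101:
  pos 0: 1100 XOR 1101 = 0001
  pos 3: 1110 XOR 1101 = 0011
  pos 5: 1101 XOR 1101 = 0000
Remainder = 001 (nonzero — an error is detected).

001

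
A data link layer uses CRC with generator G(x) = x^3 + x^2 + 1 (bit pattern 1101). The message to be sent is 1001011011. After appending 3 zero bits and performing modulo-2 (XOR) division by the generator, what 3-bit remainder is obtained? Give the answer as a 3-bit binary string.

Append 3 zeros: 1001011011000. Divide by 1101 (XOR where the leading bit is 1):
  pos 0: 1001 XOR 1101 = 0100
  pos 1: 1000 XOR 1101 = 0101
  pos 2: 1011 XOR 1101 = 0110
  pos 3: 1101 XOR 1101 = 0000
  pos 8: 1100 XOR 1101 = 0001
Remainder (last 3 bits) = 010. This is the CRC / FCS.

010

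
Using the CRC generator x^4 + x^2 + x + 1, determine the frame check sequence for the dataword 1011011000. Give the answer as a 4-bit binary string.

Append 4 zeros: 10110110000000. Divide by 10111 (XOR where the leading bit is 1):
  pos 0: 10110 XOR 10111 = 00001
  pos 4: 11100 XOR 10111 = 01011
  pos 5: 10110 XOR 10111 = 00001
  pos 9: 10000 XOR 10111 = 00111
Remainder (last 4 bits) = 0111. This is the CRC / FCS.

0111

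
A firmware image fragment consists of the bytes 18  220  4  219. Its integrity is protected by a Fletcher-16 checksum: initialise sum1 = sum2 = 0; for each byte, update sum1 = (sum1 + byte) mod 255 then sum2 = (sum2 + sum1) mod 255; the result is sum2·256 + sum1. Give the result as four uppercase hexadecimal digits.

Running sums (mod 255):
  after byte 0 (18): sum1=18, sum2=18
  after byte 1 (220): sum1=238, sum2=1
  after byte 2 (4): sum1=242, sum2=243
  after byte 3 (219): sum1=206, sum2=194
Checksum = sum2·256 + sum1 = 194·256 + 206 = 49870 = 0xC2CE.

C2CE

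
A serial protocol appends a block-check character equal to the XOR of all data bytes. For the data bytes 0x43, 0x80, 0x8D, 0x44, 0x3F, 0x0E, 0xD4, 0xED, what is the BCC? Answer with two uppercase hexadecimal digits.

02

XOR the bytes together:
  start with 0x43
  0x43 ⊕ 0x80 = 0xC3
  0xC3 ⊕ 0x8D = 0x4E
  0x4E ⊕ 0x44 = 0x0A
  0x0A ⊕ 0x3F = 0x35
  0x35 ⊕ 0x0E = 0x3B
  0x3B ⊕ 0xD4 = 0xEF
  0xEF ⊕ 0xED = 0x02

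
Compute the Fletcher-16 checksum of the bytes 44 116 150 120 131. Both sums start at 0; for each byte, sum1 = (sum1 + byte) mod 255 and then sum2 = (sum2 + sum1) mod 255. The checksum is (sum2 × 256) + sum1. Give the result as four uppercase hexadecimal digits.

E633

Running sums (mod 255):
  after byte 0 (44): sum1=44, sum2=44
  after byte 1 (116): sum1=160, sum2=204
  after byte 2 (150): sum1=55, sum2=4
  after byte 3 (120): sum1=175, sum2=179
  after byte 4 (131): sum1=51, sum2=230
Checksum = sum2·256 + sum1 = 230·256 + 51 = 58931 = 0xE633.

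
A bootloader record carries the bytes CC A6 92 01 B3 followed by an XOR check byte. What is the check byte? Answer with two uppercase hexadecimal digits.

4A

XOR the bytes together:
  start with 0xCC
  0xCC ⊕ 0xA6 = 0x6A
  0x6A ⊕ 0x92 = 0xF8
  0xF8 ⊕ 0x01 = 0xF9
  0xF9 ⊕ 0xB3 = 0x4A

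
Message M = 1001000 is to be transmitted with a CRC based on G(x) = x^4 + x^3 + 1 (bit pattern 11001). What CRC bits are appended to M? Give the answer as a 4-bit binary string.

Append 4 zeros: 10010000000. Divide by 11001 (XOR where the leading bit is 1):
  pos 0: 10010 XOR 11001 = 01011
  pos 1: 10110 XOR 11001 = 01111
  pos 2: 11110 XOR 11001 = 00111
  pos 4: 11100 XOR 11001 = 00101
  pos 6: 10100 XOR 11001 = 01101
Remainder (last 4 bits) = 1101. This is the CRC / FCS.

1101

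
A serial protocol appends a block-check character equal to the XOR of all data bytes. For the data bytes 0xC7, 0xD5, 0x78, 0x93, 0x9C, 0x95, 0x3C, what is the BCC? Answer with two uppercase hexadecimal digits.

XOR the bytes together:
  start with 0xC7
  0xC7 ⊕ 0xD5 = 0x12
  0x12 ⊕ 0x78 = 0x6A
  0x6A ⊕ 0x93 = 0xF9
  0xF9 ⊕ 0x9C = 0x65
  0x65 ⊕ 0x95 = 0xF0
  0xF0 ⊕ 0x3C = 0xCC

CC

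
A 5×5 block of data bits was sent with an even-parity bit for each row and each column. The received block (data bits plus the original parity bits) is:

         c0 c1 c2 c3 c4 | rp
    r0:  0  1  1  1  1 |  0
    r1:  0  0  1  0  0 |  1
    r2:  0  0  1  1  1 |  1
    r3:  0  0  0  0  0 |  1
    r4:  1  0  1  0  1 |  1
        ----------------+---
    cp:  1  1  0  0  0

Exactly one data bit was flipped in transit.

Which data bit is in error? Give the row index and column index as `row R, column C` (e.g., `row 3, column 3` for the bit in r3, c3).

Recompute each row's even parity and compare to rp:
  r0: data parity 0, sent rp 0 → ok
  r1: data parity 1, sent rp 1 → ok
  r2: data parity 1, sent rp 1 → ok
  r3: data parity 0, sent rp 1 → mismatch
  r4: data parity 1, sent rp 1 → ok
Recompute each column's even parity and compare to cp:
  c0: data parity 1, sent cp 1 → ok
  c1: data parity 1, sent cp 1 → ok
  c2: data parity 0, sent cp 0 → ok
  c3: data parity 0, sent cp 0 → ok
  c4: data parity 1, sent cp 0 → mismatch
Exactly one row (r3) and one column (c4) fail → the flipped bit is at their intersection.

row 3, column 4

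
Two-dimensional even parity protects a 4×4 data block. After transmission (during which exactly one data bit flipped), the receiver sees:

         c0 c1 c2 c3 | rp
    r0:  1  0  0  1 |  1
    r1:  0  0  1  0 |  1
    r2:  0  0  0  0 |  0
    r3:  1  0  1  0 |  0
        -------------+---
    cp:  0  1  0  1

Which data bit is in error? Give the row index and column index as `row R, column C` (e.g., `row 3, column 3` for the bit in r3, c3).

Recompute each row's even parity and compare to rp:
  r0: data parity 0, sent rp 1 → mismatch
  r1: data parity 1, sent rp 1 → ok
  r2: data parity 0, sent rp 0 → ok
  r3: data parity 0, sent rp 0 → ok
Recompute each column's even parity and compare to cp:
  c0: data parity 0, sent cp 0 → ok
  c1: data parity 0, sent cp 1 → mismatch
  c2: data parity 0, sent cp 0 → ok
  c3: data parity 1, sent cp 1 → ok
Exactly one row (r0) and one column (c1) fail → the flipped bit is at their intersection.

row 0, column 1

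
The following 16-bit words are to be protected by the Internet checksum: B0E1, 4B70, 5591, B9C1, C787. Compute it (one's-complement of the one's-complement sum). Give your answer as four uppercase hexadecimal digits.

2CD3

One's-complement addition (fold any carry out of bit 15 back into bit 0):
  0xB0E1 + 0x4B70 = 0x0FC51
  0xFC51 + 0x5591 = 0x151E2 → wrap carry → 0x51E3
  0x51E3 + 0xB9C1 = 0x10BA4 → wrap carry → 0x0BA5
  0x0BA5 + 0xC787 = 0x0D32C
One's-complement sum = 0xD32C.
Checksum = ~0xD32C & 0xFFFF = 0x2CD3.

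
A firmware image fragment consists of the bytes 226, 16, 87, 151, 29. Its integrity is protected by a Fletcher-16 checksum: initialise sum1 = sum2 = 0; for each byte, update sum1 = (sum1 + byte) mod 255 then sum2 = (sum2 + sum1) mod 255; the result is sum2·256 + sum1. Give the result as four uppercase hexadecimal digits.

01FE

Running sums (mod 255):
  after byte 0 (226): sum1=226, sum2=226
  after byte 1 (16): sum1=242, sum2=213
  after byte 2 (87): sum1=74, sum2=32
  after byte 3 (151): sum1=225, sum2=2
  after byte 4 (29): sum1=254, sum2=1
Checksum = sum2·256 + sum1 = 1·256 + 254 = 510 = 0x01FE.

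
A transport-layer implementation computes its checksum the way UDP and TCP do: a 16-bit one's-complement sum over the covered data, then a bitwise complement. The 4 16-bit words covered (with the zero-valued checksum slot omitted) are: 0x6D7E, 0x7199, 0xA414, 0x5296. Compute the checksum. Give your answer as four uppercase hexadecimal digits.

2A3D

One's-complement addition (fold any carry out of bit 15 back into bit 0):
  0x6D7E + 0x7199 = 0x0DF17
  0xDF17 + 0xA414 = 0x1832B → wrap carry → 0x832C
  0x832C + 0x5296 = 0x0D5C2
One's-complement sum = 0xD5C2.
Checksum = ~0xD5C2 & 0xFFFF = 0x2A3D.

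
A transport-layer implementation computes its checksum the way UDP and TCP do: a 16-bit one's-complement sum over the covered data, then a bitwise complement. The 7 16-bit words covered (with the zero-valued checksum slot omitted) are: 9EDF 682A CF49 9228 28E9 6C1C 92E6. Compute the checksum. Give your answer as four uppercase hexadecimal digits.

6F97

One's-complement addition (fold any carry out of bit 15 back into bit 0):
  0x9EDF + 0x682A = 0x10709 → wrap carry → 0x070A
  0x070A + 0xCF49 = 0x0D653
  0xD653 + 0x9228 = 0x1687B → wrap carry → 0x687C
  0x687C + 0x28E9 = 0x09165
  0x9165 + 0x6C1C = 0x0FD81
  0xFD81 + 0x92E6 = 0x19067 → wrap carry → 0x9068
One's-complement sum = 0x9068.
Checksum = ~0x9068 & 0xFFFF = 0x6F97.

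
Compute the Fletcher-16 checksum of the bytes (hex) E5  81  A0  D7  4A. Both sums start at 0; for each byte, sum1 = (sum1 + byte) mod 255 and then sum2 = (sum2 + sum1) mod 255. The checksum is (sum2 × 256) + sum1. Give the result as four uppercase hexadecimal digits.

5F2A

Running sums (mod 255):
  after byte 0 (E5): sum1=229, sum2=229
  after byte 1 (81): sum1=103, sum2=77
  after byte 2 (A0): sum1=8, sum2=85
  after byte 3 (D7): sum1=223, sum2=53
  after byte 4 (4A): sum1=42, sum2=95
Checksum = sum2·256 + sum1 = 95·256 + 42 = 24362 = 0x5F2A.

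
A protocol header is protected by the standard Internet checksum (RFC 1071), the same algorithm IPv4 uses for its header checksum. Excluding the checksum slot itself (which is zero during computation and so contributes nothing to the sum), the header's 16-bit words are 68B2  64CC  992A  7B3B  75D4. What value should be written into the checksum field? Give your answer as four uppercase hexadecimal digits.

A846

One's-complement addition (fold any carry out of bit 15 back into bit 0):
  0x68B2 + 0x64CC = 0x0CD7E
  0xCD7E + 0x992A = 0x166A8 → wrap carry → 0x66A9
  0x66A9 + 0x7B3B = 0x0E1E4
  0xE1E4 + 0x75D4 = 0x157B8 → wrap carry → 0x57B9
One's-complement sum = 0x57B9.
Checksum = ~0x57B9 & 0xFFFF = 0xA846.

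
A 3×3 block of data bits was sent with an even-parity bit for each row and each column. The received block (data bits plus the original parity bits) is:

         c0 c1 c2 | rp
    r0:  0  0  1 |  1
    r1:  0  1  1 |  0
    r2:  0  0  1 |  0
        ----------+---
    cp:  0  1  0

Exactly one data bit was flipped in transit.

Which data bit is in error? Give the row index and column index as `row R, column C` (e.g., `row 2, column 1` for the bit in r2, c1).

Recompute each row's even parity and compare to rp:
  r0: data parity 1, sent rp 1 → ok
  r1: data parity 0, sent rp 0 → ok
  r2: data parity 1, sent rp 0 → mismatch
Recompute each column's even parity and compare to cp:
  c0: data parity 0, sent cp 0 → ok
  c1: data parity 1, sent cp 1 → ok
  c2: data parity 1, sent cp 0 → mismatch
Exactly one row (r2) and one column (c2) fail → the flipped bit is at their intersection.

row 2, column 2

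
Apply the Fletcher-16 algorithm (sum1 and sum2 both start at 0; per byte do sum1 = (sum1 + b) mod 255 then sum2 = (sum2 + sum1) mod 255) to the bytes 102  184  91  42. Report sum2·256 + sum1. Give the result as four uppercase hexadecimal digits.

Running sums (mod 255):
  after byte 0 (102): sum1=102, sum2=102
  after byte 1 (184): sum1=31, sum2=133
  after byte 2 (91): sum1=122, sum2=0
  after byte 3 (42): sum1=164, sum2=164
Checksum = sum2·256 + sum1 = 164·256 + 164 = 42148 = 0xA4A4.

A4A4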